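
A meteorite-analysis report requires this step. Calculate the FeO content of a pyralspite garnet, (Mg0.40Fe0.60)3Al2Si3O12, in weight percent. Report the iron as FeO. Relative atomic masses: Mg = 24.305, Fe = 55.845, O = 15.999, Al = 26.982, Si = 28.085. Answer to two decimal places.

28.12 wt%

Molar mass of (Mg0.40Fe0.60)3Al2Si3O12 = 1.20*24.305 + 1.80*55.845 + 2*26.982 + 3*28.085 + 12*15.999 = 459.894 g/mol.
Each formula unit contains 1.80 Fe, equivalent to 1.80/1 = 1.8000 mol FeO.
M(FeO) = 1×55.845 + 1×15.999 = 71.844 g/mol.
Mass of FeO per formula unit = 1.8000 × 71.844 = 129.319 g.
FeO wt% = 129.319 / 459.894 × 100 = 28.12%.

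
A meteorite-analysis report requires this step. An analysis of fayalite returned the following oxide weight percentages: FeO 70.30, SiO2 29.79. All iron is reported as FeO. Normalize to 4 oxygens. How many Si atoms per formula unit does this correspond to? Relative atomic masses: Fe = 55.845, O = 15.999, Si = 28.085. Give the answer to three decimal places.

1.007 Si apfu

70.30 wt% FeO ÷ 71.844 g/mol = 0.97851 mol, giving 0.97851 Fe and 0.97851 O.
29.79 wt% SiO2 ÷ 60.083 g/mol = 0.49581 mol, giving 0.49581 Si and 0.99162 O.
Oxygen sums to 1.97013; scaling by 4/1.97013 = 2.03032 puts the formula on 4 O.
Si: 0.49581 × 2.03032 = 1.007 atoms per formula unit.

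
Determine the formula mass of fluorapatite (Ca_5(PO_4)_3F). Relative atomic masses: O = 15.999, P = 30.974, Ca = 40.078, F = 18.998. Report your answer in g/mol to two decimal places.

504.30 g/mol

The formula mass is the sum 5*40.078 + 3*30.974 + 12*15.999 + 1*18.998.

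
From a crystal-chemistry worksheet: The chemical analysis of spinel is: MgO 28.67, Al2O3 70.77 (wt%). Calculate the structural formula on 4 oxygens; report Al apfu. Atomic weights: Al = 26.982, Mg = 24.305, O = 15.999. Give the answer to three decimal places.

MgO: 28.67/40.304 = 0.71134 mol → 0.71134 mol Mg, 0.71134 mol O.
Al2O3: 70.77/101.961 = 0.69409 mol → 1.38818 mol Al, 2.08227 mol O.
Total oxygen = 2.79361 mol. Normalization factor = 4/2.79361 = 1.43184.
Al per 4 O = 1.38818 × 1.43184 = 1.988.

1.988 Al apfu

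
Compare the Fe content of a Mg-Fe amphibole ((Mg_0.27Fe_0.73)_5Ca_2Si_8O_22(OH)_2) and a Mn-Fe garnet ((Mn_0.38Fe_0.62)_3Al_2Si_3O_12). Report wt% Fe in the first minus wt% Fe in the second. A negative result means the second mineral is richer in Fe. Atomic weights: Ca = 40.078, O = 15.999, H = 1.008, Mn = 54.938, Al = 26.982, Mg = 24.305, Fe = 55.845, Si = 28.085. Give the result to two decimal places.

1.07 percentage points

First mineral: 203.834 g Fe in 927.474 g formula = 21.98 wt% Fe.
Second mineral: 103.872 g Fe in 496.708 g formula = 20.91 wt% Fe.
21.98% − 20.91% gives a difference of 1.07 percentage points.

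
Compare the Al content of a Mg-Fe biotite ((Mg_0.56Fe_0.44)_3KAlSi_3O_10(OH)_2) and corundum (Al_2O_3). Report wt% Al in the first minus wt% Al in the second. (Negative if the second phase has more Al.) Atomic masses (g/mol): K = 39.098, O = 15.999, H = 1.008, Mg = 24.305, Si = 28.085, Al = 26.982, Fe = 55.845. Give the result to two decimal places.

-47.05 percentage points

M((Mg_0.56Fe_0.44)_3KAlSi_3O_10(OH)_2) = 458.887 g/mol, so wt% Al = 26.982/458.887 × 100 = 5.88%.
M(Al_2O_3) = 101.961 g/mol, so wt% Al = 53.964/101.961 × 100 = 52.93%.
5.88 − 52.93 = -47.05 pp.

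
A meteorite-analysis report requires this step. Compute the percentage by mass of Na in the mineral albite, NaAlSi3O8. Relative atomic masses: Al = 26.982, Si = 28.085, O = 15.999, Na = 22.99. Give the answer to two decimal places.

8.77 mass %

Molar mass of NaAlSi3O8: 1*22.99 + 1*26.982 + 3*28.085 + 8*15.999 = 262.219 g/mol.
Mass of Na per formula unit: 1 × 22.99 = 22.990 g.
Weight fraction Na = 22.990 / 262.219 = 0.0877.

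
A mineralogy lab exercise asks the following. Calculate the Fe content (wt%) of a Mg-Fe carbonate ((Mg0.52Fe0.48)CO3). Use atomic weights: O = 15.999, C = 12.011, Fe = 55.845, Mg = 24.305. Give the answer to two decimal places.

Molar mass of (Mg0.52Fe0.48)CO3: 0.52×24.305 + 0.48×55.845 + 1×12.011 + 3×15.999 = 99.452 g/mol.
Mass of Fe per formula unit: 0.48 × 55.845 = 26.806 g.
Weight fraction Fe = 26.806 / 99.452 = 0.2695.

26.95 wt%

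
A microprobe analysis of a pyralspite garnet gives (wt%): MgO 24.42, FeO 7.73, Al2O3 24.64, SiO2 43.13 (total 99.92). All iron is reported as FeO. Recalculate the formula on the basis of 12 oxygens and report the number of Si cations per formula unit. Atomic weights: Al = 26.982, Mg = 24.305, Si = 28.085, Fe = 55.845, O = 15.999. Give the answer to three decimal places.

MgO (M=40.304): mol = 0.60590; Mg = 0.60590, O = 0.60590.
FeO (M=71.844): mol = 0.10759; Fe = 0.10759, O = 0.10759.
Al2O3 (M=101.961): mol = 0.24166; Al = 0.48332, O = 0.72498.
SiO2 (M=60.083): mol = 0.71784; Si = 0.71784, O = 1.43568.
ΣO = 2.87415; factor = 12/ΣO = 4.17515.
Si apfu = 0.71784 × 4.17515 = 2.997.

2.997 Si apfu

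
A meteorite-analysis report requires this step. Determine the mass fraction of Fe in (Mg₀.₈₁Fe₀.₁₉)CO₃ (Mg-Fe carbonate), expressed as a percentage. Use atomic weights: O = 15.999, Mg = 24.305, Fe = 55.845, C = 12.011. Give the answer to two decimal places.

M((Mg₀.₈₁Fe₀.₁₉)CO₃) = 90.306 g/mol.
Fe contributes 0.19 × 55.845 = 10.611 g per mole.
10.611/90.306 = 0.1175 → 11.75%.

11.75 wt%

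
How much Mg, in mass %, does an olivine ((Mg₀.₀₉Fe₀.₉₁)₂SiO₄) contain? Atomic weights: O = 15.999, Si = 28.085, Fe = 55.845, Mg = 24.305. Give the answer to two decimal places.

M((Mg₀.₀₉Fe₀.₉₁)₂SiO₄) = 198.094 g/mol.
Mg contributes 0.18 × 24.305 = 4.375 g per mole.
4.375/198.094 = 0.0221 → 2.21%.

2.21 mass %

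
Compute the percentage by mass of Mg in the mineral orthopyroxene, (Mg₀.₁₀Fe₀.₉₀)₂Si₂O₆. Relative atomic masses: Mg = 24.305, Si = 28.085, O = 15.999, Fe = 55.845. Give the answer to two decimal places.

1.89 mass %

M((Mg₀.₁₀Fe₀.₉₀)₂Si₂O₆) = 257.546 g/mol.
Mg contributes 0.20 × 24.305 = 4.861 g per mole.
4.861/257.546 = 0.0189 → 1.89%.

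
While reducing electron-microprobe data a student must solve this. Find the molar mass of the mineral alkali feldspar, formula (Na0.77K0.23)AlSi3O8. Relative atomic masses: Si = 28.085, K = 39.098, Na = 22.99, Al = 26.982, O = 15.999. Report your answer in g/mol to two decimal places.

Na: 0.77 × 22.99 = 17.7023
K: 0.23 × 39.098 = 8.9925
Al: 1 × 26.982 = 26.9820
Si: 3 × 28.085 = 84.2550
O: 8 × 15.999 = 127.9920
Summing the contributions gives the formula mass.

265.92 g/mol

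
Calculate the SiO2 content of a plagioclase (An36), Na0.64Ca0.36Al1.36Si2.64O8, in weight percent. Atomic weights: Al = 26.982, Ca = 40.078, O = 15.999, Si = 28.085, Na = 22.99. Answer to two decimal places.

59.19 wt%

Molar mass of Na0.64Ca0.36Al1.36Si2.64O8 = 0.64×22.99 + 0.36×40.078 + 1.36×26.982 + 2.64×28.085 + 8×15.999 = 267.974 g/mol.
Each formula unit contains 2.64 Si, equivalent to 2.64/1 = 2.6400 mol SiO2.
M(SiO2) = 1×28.085 + 2×15.999 = 60.083 g/mol.
Mass of SiO2 per formula unit = 2.6400 × 60.083 = 158.619 g.
SiO2 wt% = 158.619 / 267.974 × 100 = 59.19%.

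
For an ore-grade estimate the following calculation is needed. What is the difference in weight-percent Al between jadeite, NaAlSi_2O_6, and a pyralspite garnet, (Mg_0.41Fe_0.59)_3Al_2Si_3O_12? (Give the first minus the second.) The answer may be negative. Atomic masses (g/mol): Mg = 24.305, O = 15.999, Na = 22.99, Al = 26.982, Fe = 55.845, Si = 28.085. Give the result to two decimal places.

First mineral: 26.982 g Al in 202.136 g formula = 13.35 wt% Al.
Second mineral: 53.964 g Al in 458.948 g formula = 11.76 wt% Al.
13.35% − 11.76% gives a difference of 1.59 percentage points.

1.59 percentage points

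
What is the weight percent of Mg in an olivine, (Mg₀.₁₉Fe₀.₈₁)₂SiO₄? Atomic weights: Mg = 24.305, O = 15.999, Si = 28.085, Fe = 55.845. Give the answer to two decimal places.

4.82 mass %

Molar mass of (Mg₀.₁₉Fe₀.₈₁)₂SiO₄: 0.38*24.305 + 1.62*55.845 + 1*28.085 + 4*15.999 = 191.786 g/mol.
Mass of Mg per formula unit: 0.38 × 24.305 = 9.236 g.
Weight fraction Mg = 9.236 / 191.786 = 0.0482.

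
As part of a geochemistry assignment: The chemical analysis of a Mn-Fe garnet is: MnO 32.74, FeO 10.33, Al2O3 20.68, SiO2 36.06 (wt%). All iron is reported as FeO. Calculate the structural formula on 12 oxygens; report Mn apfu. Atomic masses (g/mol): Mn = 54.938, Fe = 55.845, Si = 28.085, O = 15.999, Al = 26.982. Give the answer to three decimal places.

2.294 Mn apfu

MnO (M=70.937): mol = 0.46154; Mn = 0.46154, O = 0.46154.
FeO (M=71.844): mol = 0.14378; Fe = 0.14378, O = 0.14378.
Al2O3 (M=101.961): mol = 0.20282; Al = 0.40564, O = 0.60846.
SiO2 (M=60.083): mol = 0.60017; Si = 0.60017, O = 1.20034.
ΣO = 2.41412; factor = 12/ΣO = 4.97076.
Mn apfu = 0.46154 × 4.97076 = 2.294.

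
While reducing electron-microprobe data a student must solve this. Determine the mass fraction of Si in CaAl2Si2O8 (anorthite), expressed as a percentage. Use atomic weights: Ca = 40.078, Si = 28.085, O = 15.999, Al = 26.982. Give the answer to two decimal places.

Molar mass of CaAl2Si2O8: 1·40.078 + 2·26.982 + 2·28.085 + 8·15.999 = 278.204 g/mol.
Mass of Si per formula unit: 2 × 28.085 = 56.170 g.
Weight fraction Si = 56.170 / 278.204 = 0.2019.

20.19 weight percent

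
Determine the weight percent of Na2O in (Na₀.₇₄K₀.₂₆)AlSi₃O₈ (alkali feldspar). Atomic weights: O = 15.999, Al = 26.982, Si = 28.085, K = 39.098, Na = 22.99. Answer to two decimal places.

Molar mass of (Na₀.₇₄K₀.₂₆)AlSi₃O₈ = 0.74×22.99 + 0.26×39.098 + 1×26.982 + 3×28.085 + 8×15.999 = 266.407 g/mol.
Each formula unit contains 0.74 Na, equivalent to 0.74/2 = 0.3700 mol Na2O.
M(Na2O) = 2×22.99 + 1×15.999 = 61.979 g/mol.
Mass of Na2O per formula unit = 0.3700 × 61.979 = 22.932 g.
Na2O wt% = 22.932 / 266.407 × 100 = 8.61%.

8.61 wt%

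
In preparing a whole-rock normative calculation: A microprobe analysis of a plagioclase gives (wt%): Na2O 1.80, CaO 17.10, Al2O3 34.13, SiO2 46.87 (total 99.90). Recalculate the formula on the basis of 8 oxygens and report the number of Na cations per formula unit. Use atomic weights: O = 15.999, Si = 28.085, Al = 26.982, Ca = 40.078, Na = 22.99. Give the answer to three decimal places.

0.160 Na apfu

Na2O: 1.80/61.979 = 0.02904 mol → 0.05808 mol Na, 0.02904 mol O.
CaO: 17.10/56.077 = 0.30494 mol → 0.30494 mol Ca, 0.30494 mol O.
Al2O3: 34.13/101.961 = 0.33474 mol → 0.66948 mol Al, 1.00422 mol O.
SiO2: 46.87/60.083 = 0.78009 mol → 0.78009 mol Si, 1.56018 mol O.
Total oxygen = 2.89838 mol. Normalization factor = 8/2.89838 = 2.76016.
Na per 8 O = 0.05808 × 2.76016 = 0.160.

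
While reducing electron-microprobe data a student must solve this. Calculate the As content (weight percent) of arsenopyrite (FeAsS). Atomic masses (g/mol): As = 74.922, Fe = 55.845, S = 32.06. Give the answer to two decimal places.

46.01 weight percent

Molar mass of FeAsS: 1*55.845 + 1*74.922 + 1*32.06 = 162.827 g/mol.
Mass of As per formula unit: 1 × 74.922 = 74.922 g.
Weight fraction As = 74.922 / 162.827 = 0.4601.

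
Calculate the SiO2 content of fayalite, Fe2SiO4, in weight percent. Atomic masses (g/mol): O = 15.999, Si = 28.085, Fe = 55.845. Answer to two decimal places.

Formula mass = 203.771 g/mol.
1 Si → 1.0000 mol SiO2 per formula unit; M(SiO2) = 60.083, so SiO2 mass = 60.083 g.
60.083/203.771 × 100 = 29.49 wt%.

29.49 wt%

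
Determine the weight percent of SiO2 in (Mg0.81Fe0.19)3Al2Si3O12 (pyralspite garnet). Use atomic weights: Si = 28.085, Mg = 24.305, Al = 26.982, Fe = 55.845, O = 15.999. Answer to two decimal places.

42.80 wt%

M((Mg0.81Fe0.19)3Al2Si3O12) = 421.100 g/mol; M(SiO2) = 60.083 g/mol.
Moles SiO2 per formula unit = 3 Si ÷ 1 = 3.0000.
SiO2 fraction = (3.0000 × 60.083) / 421.100 = 180.249/421.100 = 0.4280.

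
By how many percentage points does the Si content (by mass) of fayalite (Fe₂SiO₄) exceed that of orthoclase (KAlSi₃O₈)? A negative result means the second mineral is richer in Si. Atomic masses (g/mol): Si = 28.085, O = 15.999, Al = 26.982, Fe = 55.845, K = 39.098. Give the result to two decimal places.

Si in Fe₂SiO₄: molar mass 203.771 g/mol; 1×28.085 = 28.085 g → 13.78 wt%.
Si in KAlSi₃O₈: molar mass 278.327 g/mol; 3×28.085 = 84.255 g → 30.27 wt%.
Difference = 13.78 − 30.27 = -16.49 percentage points.

-16.49 percentage points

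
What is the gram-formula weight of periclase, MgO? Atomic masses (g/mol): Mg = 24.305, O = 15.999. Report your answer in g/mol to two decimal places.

40.30 g/mol

Mg: 1 × 24.305 = 24.3050
O: 1 × 15.999 = 15.9990
Summing the contributions gives the formula mass.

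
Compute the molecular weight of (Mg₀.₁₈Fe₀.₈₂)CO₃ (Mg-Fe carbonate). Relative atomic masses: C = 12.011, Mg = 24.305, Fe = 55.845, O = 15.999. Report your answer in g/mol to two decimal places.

110.18 g/mol

The formula mass is the sum 0.18(24.305) + 0.82(55.845) + 1(12.011) + 3(15.999).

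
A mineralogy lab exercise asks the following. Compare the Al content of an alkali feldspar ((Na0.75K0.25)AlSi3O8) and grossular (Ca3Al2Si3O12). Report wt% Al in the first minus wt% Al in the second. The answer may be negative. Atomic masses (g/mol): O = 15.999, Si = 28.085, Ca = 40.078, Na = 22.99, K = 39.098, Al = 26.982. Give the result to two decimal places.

-1.85 percentage points

Al in (Na0.75K0.25)AlSi3O8: molar mass 266.246 g/mol; 1×26.982 = 26.982 g → 10.13 wt%.
Al in Ca3Al2Si3O12: molar mass 450.441 g/mol; 2×26.982 = 53.964 g → 11.98 wt%.
Difference = 10.13 − 11.98 = -1.85 percentage points.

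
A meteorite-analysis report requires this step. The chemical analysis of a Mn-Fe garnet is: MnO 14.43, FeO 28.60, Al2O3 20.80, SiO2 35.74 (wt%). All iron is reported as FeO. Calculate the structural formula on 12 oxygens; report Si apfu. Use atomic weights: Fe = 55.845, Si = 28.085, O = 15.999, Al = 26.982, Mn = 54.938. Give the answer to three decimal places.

MnO: 14.43/70.937 = 0.20342 mol → 0.20342 mol Mn, 0.20342 mol O.
FeO: 28.60/71.844 = 0.39808 mol → 0.39808 mol Fe, 0.39808 mol O.
Al2O3: 20.80/101.961 = 0.20400 mol → 0.40800 mol Al, 0.61200 mol O.
SiO2: 35.74/60.083 = 0.59484 mol → 0.59484 mol Si, 1.18968 mol O.
Total oxygen = 2.40318 mol. Normalization factor = 12/2.40318 = 4.99338.
Si per 12 O = 0.59484 × 4.99338 = 2.970.

2.970 Si apfu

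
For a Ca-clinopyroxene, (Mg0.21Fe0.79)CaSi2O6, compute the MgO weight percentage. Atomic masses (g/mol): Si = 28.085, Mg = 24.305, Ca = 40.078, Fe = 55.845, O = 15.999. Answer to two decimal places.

Molar mass of (Mg0.21Fe0.79)CaSi2O6 = 0.21·24.305 + 0.79·55.845 + 1·40.078 + 2·28.085 + 6·15.999 = 241.464 g/mol.
Each formula unit contains 0.21 Mg, equivalent to 0.21/1 = 0.2100 mol MgO.
M(MgO) = 1×24.305 + 1×15.999 = 40.304 g/mol.
Mass of MgO per formula unit = 0.2100 × 40.304 = 8.464 g.
MgO wt% = 8.464 / 241.464 × 100 = 3.51%.

3.51 wt%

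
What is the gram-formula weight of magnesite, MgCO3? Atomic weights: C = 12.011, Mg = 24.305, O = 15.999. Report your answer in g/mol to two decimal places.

84.31 g/mol

M = 1·24.305 + 1·12.011 + 3·15.999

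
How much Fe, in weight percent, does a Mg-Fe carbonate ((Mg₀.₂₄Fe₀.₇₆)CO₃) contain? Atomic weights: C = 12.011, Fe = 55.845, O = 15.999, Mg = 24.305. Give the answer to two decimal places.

39.20 weight percent

Molar mass of (Mg₀.₂₄Fe₀.₇₆)CO₃: 0.24*24.305 + 0.76*55.845 + 1*12.011 + 3*15.999 = 108.283 g/mol.
Mass of Fe per formula unit: 0.76 × 55.845 = 42.442 g.
Weight fraction Fe = 42.442 / 108.283 = 0.3920.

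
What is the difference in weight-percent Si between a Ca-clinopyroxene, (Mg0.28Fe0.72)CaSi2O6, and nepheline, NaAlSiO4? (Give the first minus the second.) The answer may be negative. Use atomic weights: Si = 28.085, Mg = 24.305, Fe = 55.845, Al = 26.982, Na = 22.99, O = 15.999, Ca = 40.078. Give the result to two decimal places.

First mineral: 56.170 g Si in 239.256 g formula = 23.48 wt% Si.
Second mineral: 28.085 g Si in 142.053 g formula = 19.77 wt% Si.
23.48% − 19.77% gives a difference of 3.71 percentage points.

3.71 percentage points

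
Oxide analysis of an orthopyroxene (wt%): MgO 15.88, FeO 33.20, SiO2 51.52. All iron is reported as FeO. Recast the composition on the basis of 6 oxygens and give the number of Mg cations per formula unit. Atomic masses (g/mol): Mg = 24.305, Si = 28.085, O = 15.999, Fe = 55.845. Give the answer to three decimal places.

MgO: 15.88/40.304 = 0.39401 mol → 0.39401 mol Mg, 0.39401 mol O.
FeO: 33.20/71.844 = 0.46211 mol → 0.46211 mol Fe, 0.46211 mol O.
SiO2: 51.52/60.083 = 0.85748 mol → 0.85748 mol Si, 1.71496 mol O.
Total oxygen = 2.57108 mol. Normalization factor = 6/2.57108 = 2.33365.
Mg per 6 O = 0.39401 × 2.33365 = 0.919.

0.919 Mg apfu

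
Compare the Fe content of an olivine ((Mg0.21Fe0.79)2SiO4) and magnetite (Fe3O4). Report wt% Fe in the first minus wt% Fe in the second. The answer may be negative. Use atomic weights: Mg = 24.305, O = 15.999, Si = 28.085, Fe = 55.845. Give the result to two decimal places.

-26.05 percentage points

Fe in (Mg0.21Fe0.79)2SiO4: molar mass 190.524 g/mol; 1.58×55.845 = 88.235 g → 46.31 wt%.
Fe in Fe3O4: molar mass 231.531 g/mol; 3×55.845 = 167.535 g → 72.36 wt%.
Difference = 46.31 − 72.36 = -26.05 percentage points.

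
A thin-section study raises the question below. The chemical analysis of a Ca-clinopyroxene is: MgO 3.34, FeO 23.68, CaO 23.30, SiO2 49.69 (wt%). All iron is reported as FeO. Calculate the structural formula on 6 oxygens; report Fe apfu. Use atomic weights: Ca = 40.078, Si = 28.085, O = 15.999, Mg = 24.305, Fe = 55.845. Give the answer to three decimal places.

0.797 Fe apfu

MgO: 3.34/40.304 = 0.08287 mol → 0.08287 mol Mg, 0.08287 mol O.
FeO: 23.68/71.844 = 0.32960 mol → 0.32960 mol Fe, 0.32960 mol O.
CaO: 23.30/56.077 = 0.41550 mol → 0.41550 mol Ca, 0.41550 mol O.
SiO2: 49.69/60.083 = 0.82702 mol → 0.82702 mol Si, 1.65404 mol O.
Total oxygen = 2.48201 mol. Normalization factor = 6/2.48201 = 2.41740.
Fe per 6 O = 0.32960 × 2.41740 = 0.797.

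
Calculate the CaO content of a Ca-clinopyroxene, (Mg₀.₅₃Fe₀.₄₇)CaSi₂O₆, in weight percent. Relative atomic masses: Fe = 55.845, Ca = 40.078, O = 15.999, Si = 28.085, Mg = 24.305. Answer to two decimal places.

24.24 wt%

Molar mass of (Mg₀.₅₃Fe₀.₄₇)CaSi₂O₆ = 0.53×24.305 + 0.47×55.845 + 1×40.078 + 2×28.085 + 6×15.999 = 231.371 g/mol.
Each formula unit contains 1 Ca, equivalent to 1/1 = 1.0000 mol CaO.
M(CaO) = 1×40.078 + 1×15.999 = 56.077 g/mol.
Mass of CaO per formula unit = 1.0000 × 56.077 = 56.077 g.
CaO wt% = 56.077 / 231.371 × 100 = 24.24%.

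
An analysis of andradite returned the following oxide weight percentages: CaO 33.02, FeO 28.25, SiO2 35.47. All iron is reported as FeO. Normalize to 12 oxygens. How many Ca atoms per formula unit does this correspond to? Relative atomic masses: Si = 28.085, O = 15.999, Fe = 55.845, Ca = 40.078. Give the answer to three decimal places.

CaO (M=56.077): mol = 0.58883; Ca = 0.58883, O = 0.58883.
FeO (M=71.844): mol = 0.39321; Fe = 0.39321, O = 0.39321.
SiO2 (M=60.083): mol = 0.59035; Si = 0.59035, O = 1.18070.
ΣO = 2.16274; factor = 12/ΣO = 5.54852.
Ca apfu = 0.58883 × 5.54852 = 3.267.

3.267 Ca apfu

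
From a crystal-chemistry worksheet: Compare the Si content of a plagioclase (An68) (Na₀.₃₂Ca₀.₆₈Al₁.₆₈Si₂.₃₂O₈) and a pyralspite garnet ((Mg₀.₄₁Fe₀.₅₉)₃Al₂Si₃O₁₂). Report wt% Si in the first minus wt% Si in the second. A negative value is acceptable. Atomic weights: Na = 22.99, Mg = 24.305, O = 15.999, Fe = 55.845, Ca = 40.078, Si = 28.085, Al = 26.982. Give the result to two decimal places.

M(Na₀.₃₂Ca₀.₆₈Al₁.₆₈Si₂.₃₂O₈) = 273.089 g/mol, so wt% Si = 65.157/273.089 × 100 = 23.86%.
M((Mg₀.₄₁Fe₀.₅₉)₃Al₂Si₃O₁₂) = 458.948 g/mol, so wt% Si = 84.255/458.948 × 100 = 18.36%.
23.86 − 18.36 = 5.50 pp.

5.50 percentage points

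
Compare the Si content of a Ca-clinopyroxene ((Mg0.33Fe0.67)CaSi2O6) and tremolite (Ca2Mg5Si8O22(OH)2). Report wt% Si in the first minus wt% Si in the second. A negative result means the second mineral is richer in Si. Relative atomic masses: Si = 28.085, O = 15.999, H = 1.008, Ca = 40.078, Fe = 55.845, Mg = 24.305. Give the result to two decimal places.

-4.03 percentage points

First mineral: 56.170 g Si in 237.679 g formula = 23.63 wt% Si.
Second mineral: 224.680 g Si in 812.353 g formula = 27.66 wt% Si.
23.63% − 27.66% gives a difference of -4.03 percentage points.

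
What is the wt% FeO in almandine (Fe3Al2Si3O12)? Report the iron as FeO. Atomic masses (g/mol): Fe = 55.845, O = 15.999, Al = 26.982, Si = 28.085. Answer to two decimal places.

M(Fe3Al2Si3O12) = 497.742 g/mol; M(FeO) = 71.844 g/mol.
Moles FeO per formula unit = 3 Fe ÷ 1 = 3.0000.
FeO fraction = (3.0000 × 71.844) / 497.742 = 215.532/497.742 = 0.4330.

43.30 wt%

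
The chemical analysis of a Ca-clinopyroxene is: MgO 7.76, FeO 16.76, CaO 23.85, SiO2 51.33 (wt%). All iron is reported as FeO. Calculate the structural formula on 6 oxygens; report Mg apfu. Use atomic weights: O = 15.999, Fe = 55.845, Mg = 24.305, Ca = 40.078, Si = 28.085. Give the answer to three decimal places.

MgO (M=40.304): mol = 0.19254; Mg = 0.19254, O = 0.19254.
FeO (M=71.844): mol = 0.23328; Fe = 0.23328, O = 0.23328.
CaO (M=56.077): mol = 0.42531; Ca = 0.42531, O = 0.42531.
SiO2 (M=60.083): mol = 0.85432; Si = 0.85432, O = 1.70864.
ΣO = 2.55977; factor = 6/ΣO = 2.34396.
Mg apfu = 0.19254 × 2.34396 = 0.451.

0.451 Mg apfu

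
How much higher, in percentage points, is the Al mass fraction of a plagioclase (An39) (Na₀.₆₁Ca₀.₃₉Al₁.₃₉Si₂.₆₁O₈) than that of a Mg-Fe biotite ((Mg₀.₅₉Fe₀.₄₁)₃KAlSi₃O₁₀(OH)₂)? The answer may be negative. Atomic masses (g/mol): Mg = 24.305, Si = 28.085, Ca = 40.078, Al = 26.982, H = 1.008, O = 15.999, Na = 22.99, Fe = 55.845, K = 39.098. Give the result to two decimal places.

8.05 percentage points

First mineral: 37.505 g Al in 268.453 g formula = 13.97 wt% Al.
Second mineral: 26.982 g Al in 456.048 g formula = 5.92 wt% Al.
13.97% − 5.92% gives a difference of 8.05 percentage points.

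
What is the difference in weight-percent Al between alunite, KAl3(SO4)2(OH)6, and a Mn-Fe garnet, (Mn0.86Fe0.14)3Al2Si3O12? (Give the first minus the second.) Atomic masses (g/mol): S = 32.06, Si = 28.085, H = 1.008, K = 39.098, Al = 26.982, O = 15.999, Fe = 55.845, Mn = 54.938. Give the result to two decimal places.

8.65 percentage points

M(KAl3(SO4)2(OH)6) = 414.198 g/mol, so wt% Al = 80.946/414.198 × 100 = 19.54%.
M((Mn0.86Fe0.14)3Al2Si3O12) = 495.402 g/mol, so wt% Al = 53.964/495.402 × 100 = 10.89%.
19.54 − 10.89 = 8.65 pp.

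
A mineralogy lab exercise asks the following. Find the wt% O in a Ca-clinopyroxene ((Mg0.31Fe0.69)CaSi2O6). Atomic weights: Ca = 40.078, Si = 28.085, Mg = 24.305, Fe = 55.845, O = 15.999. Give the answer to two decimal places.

Molar mass of (Mg0.31Fe0.69)CaSi2O6: 0.31·24.305 + 0.69·55.845 + 1·40.078 + 2·28.085 + 6·15.999 = 238.310 g/mol.
Mass of O per formula unit: 6 × 15.999 = 95.994 g.
Weight fraction O = 95.994 / 238.310 = 0.4028.

40.28 mass %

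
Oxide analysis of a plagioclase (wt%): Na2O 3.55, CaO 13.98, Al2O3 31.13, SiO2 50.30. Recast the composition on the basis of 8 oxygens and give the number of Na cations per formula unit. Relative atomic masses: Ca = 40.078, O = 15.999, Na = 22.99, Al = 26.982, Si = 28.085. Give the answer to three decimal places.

0.316 Na apfu

Na2O (M=61.979): mol = 0.05728; Na = 0.11456, O = 0.05728.
CaO (M=56.077): mol = 0.24930; Ca = 0.24930, O = 0.24930.
Al2O3 (M=101.961): mol = 0.30531; Al = 0.61062, O = 0.91593.
SiO2 (M=60.083): mol = 0.83718; Si = 0.83718, O = 1.67436.
ΣO = 2.89687; factor = 8/ΣO = 2.76160.
Na apfu = 0.11456 × 2.76160 = 0.316.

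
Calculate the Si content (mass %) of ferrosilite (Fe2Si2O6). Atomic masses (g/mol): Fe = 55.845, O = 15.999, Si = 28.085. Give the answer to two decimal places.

21.29 mass %

Molar mass of Fe2Si2O6: 2×55.845 + 2×28.085 + 6×15.999 = 263.854 g/mol.
Mass of Si per formula unit: 2 × 28.085 = 56.170 g.
Weight fraction Si = 56.170 / 263.854 = 0.2129.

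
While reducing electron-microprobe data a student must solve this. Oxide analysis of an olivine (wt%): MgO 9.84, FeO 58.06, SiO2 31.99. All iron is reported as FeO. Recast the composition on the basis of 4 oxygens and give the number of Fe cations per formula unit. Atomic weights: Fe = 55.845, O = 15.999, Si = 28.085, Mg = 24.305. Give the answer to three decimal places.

MgO (M=40.304): mol = 0.24414; Mg = 0.24414, O = 0.24414.
FeO (M=71.844): mol = 0.80814; Fe = 0.80814, O = 0.80814.
SiO2 (M=60.083): mol = 0.53243; Si = 0.53243, O = 1.06486.
ΣO = 2.11714; factor = 4/ΣO = 1.88934.
Fe apfu = 0.80814 × 1.88934 = 1.527.

1.527 Fe apfu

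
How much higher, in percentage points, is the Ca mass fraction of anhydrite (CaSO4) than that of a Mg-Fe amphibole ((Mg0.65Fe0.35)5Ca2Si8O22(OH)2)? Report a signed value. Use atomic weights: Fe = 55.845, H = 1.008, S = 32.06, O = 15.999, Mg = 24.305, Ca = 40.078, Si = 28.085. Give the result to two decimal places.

Ca in CaSO4: molar mass 136.134 g/mol; 1×40.078 = 40.078 g → 29.44 wt%.
Ca in (Mg0.65Fe0.35)5Ca2Si8O22(OH)2: molar mass 867.548 g/mol; 2×40.078 = 80.156 g → 9.24 wt%.
Difference = 29.44 − 9.24 = 20.20 percentage points.

20.20 percentage points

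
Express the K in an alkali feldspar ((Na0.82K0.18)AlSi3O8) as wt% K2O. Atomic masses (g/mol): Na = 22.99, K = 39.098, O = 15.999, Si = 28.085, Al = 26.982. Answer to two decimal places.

3.20 wt%

Formula mass = 265.118 g/mol.
0.18 K → 0.0900 mol K2O per formula unit; M(K2O) = 94.195, so K2O mass = 8.478 g.
8.478/265.118 × 100 = 3.20 wt%.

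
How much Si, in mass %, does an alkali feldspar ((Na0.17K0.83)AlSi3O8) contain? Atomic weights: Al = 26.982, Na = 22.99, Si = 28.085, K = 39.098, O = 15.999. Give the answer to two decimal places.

Formula mass = 0.17·22.99 + 0.83·39.098 + 1·26.982 + 3·28.085 + 8·15.999 = 275.589 g/mol, of which 84.255 g is Si.
So Si makes up 84.255/275.589 = 0.3057 of the mass, i.e. 30.57%.

30.57 mass %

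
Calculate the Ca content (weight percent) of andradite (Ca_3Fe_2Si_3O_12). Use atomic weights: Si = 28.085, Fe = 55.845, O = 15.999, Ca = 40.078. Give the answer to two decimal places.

23.66 weight percent

Formula mass = 3·40.078 + 2·55.845 + 3·28.085 + 12·15.999 = 508.167 g/mol, of which 120.234 g is Ca.
So Ca makes up 120.234/508.167 = 0.2366 of the mass, i.e. 23.66%.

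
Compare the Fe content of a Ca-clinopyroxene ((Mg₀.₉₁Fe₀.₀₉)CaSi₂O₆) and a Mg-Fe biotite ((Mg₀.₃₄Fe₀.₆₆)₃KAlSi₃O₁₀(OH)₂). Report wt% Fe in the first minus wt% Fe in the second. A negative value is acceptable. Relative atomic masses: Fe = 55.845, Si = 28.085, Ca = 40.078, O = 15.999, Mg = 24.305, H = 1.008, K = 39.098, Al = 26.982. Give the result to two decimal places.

-20.76 percentage points

Fe in (Mg₀.₉₁Fe₀.₀₉)CaSi₂O₆: molar mass 219.386 g/mol; 0.09×55.845 = 5.026 g → 2.29 wt%.
Fe in (Mg₀.₃₄Fe₀.₆₆)₃KAlSi₃O₁₀(OH)₂: molar mass 479.703 g/mol; 1.98×55.845 = 110.573 g → 23.05 wt%.
Difference = 2.29 − 23.05 = -20.76 percentage points.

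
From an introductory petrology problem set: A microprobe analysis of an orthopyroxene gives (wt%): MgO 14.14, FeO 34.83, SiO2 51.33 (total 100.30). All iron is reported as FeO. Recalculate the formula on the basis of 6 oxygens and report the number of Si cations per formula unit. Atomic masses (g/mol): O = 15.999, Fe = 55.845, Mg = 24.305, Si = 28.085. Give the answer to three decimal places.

14.14 wt% MgO ÷ 40.304 g/mol = 0.35083 mol, giving 0.35083 Mg and 0.35083 O.
34.83 wt% FeO ÷ 71.844 g/mol = 0.48480 mol, giving 0.48480 Fe and 0.48480 O.
51.33 wt% SiO2 ÷ 60.083 g/mol = 0.85432 mol, giving 0.85432 Si and 1.70864 O.
Oxygen sums to 2.54427; scaling by 6/2.54427 = 2.35824 puts the formula on 6 O.
Si: 0.85432 × 2.35824 = 2.015 atoms per formula unit.

2.015 Si apfu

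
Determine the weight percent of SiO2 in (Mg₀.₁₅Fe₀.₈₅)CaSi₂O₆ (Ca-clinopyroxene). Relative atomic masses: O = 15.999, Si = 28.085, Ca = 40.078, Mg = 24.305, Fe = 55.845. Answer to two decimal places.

Formula mass = 243.356 g/mol.
2 Si → 2.0000 mol SiO2 per formula unit; M(SiO2) = 60.083, so SiO2 mass = 120.166 g.
120.166/243.356 × 100 = 49.38 wt%.

49.38 wt%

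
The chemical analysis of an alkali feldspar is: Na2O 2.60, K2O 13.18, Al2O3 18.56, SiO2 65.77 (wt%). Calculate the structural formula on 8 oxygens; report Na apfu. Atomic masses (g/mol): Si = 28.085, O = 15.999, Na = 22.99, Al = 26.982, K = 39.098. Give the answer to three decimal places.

Na2O: 2.60/61.979 = 0.04195 mol → 0.08390 mol Na, 0.04195 mol O.
K2O: 13.18/94.195 = 0.13992 mol → 0.27984 mol K, 0.13992 mol O.
Al2O3: 18.56/101.961 = 0.18203 mol → 0.36406 mol Al, 0.54609 mol O.
SiO2: 65.77/60.083 = 1.09465 mol → 1.09465 mol Si, 2.18930 mol O.
Total oxygen = 2.91726 mol. Normalization factor = 8/2.91726 = 2.74230.
Na per 8 O = 0.08390 × 2.74230 = 0.230.

0.230 Na apfu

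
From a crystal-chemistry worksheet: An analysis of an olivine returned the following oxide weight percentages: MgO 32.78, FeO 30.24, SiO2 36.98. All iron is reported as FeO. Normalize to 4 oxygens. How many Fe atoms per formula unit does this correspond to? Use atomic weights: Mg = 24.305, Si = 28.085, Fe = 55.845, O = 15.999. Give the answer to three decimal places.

0.683 Fe apfu

MgO: 32.78/40.304 = 0.81332 mol → 0.81332 mol Mg, 0.81332 mol O.
FeO: 30.24/71.844 = 0.42091 mol → 0.42091 mol Fe, 0.42091 mol O.
SiO2: 36.98/60.083 = 0.61548 mol → 0.61548 mol Si, 1.23096 mol O.
Total oxygen = 2.46519 mol. Normalization factor = 4/2.46519 = 1.62259.
Fe per 4 O = 0.42091 × 1.62259 = 0.683.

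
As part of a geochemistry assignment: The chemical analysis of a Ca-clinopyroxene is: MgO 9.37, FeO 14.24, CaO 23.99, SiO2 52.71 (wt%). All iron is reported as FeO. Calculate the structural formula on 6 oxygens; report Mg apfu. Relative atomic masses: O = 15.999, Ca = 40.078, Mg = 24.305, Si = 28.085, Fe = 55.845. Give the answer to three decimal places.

9.37 wt% MgO ÷ 40.304 g/mol = 0.23248 mol, giving 0.23248 Mg and 0.23248 O.
14.24 wt% FeO ÷ 71.844 g/mol = 0.19821 mol, giving 0.19821 Fe and 0.19821 O.
23.99 wt% CaO ÷ 56.077 g/mol = 0.42780 mol, giving 0.42780 Ca and 0.42780 O.
52.71 wt% SiO2 ÷ 60.083 g/mol = 0.87729 mol, giving 0.87729 Si and 1.75458 O.
Oxygen sums to 2.61307; scaling by 6/2.61307 = 2.29615 puts the formula on 6 O.
Mg: 0.23248 × 2.29615 = 0.534 atoms per formula unit.

0.534 Mg apfu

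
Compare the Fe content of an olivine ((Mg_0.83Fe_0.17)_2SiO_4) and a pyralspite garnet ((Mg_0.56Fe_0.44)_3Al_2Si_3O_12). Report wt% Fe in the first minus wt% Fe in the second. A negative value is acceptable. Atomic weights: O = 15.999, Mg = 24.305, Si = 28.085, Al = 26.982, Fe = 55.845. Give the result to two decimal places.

-4.03 percentage points

M((Mg_0.83Fe_0.17)_2SiO_4) = 151.415 g/mol, so wt% Fe = 18.987/151.415 × 100 = 12.54%.
M((Mg_0.56Fe_0.44)_3Al_2Si_3O_12) = 444.755 g/mol, so wt% Fe = 73.715/444.755 × 100 = 16.57%.
12.54 − 16.57 = -4.03 pp.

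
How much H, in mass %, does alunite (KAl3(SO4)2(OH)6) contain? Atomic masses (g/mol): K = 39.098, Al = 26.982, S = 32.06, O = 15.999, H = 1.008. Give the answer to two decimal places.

1.46 mass %

Formula mass = 1*39.098 + 3*26.982 + 2*32.06 + 14*15.999 + 6*1.008 = 414.198 g/mol, of which 6.048 g is H.
So H makes up 6.048/414.198 = 0.0146 of the mass, i.e. 1.46%.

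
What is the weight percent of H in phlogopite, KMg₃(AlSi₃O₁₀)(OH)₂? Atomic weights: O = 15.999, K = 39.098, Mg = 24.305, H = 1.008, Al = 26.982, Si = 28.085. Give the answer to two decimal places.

0.48 wt%

Formula mass = 1*39.098 + 3*24.305 + 1*26.982 + 3*28.085 + 12*15.999 + 2*1.008 = 417.254 g/mol, of which 2.016 g is H.
So H makes up 2.016/417.254 = 0.0048 of the mass, i.e. 0.48%.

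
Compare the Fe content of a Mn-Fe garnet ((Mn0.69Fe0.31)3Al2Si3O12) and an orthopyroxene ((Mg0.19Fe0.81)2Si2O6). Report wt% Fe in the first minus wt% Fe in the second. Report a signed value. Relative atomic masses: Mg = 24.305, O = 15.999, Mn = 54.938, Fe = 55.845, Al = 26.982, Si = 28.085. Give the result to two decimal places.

-25.45 percentage points

First mineral: 51.936 g Fe in 495.865 g formula = 10.47 wt% Fe.
Second mineral: 90.469 g Fe in 251.869 g formula = 35.92 wt% Fe.
10.47% − 35.92% gives a difference of -25.45 percentage points.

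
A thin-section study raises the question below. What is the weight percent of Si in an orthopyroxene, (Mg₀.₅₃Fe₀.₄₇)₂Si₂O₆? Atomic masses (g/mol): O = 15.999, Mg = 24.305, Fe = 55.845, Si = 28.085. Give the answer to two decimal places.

M((Mg₀.₅₃Fe₀.₄₇)₂Si₂O₆) = 230.422 g/mol.
Si contributes 2 × 28.085 = 56.170 g per mole.
56.170/230.422 = 0.2438 → 24.38%.

24.38 mass %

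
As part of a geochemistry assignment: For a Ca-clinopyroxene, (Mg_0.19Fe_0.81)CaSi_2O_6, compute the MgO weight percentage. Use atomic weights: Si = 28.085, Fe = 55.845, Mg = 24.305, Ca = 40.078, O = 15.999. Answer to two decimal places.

Formula mass = 242.094 g/mol.
0.19 Mg → 0.1900 mol MgO per formula unit; M(MgO) = 40.304, so MgO mass = 7.658 g.
7.658/242.094 × 100 = 3.16 wt%.

3.16 wt%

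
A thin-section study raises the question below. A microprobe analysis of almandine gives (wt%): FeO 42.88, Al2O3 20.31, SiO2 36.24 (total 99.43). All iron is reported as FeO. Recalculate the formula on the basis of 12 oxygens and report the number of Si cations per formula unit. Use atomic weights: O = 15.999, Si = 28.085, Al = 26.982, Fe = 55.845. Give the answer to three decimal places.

FeO: 42.88/71.844 = 0.59685 mol → 0.59685 mol Fe, 0.59685 mol O.
Al2O3: 20.31/101.961 = 0.19919 mol → 0.39838 mol Al, 0.59757 mol O.
SiO2: 36.24/60.083 = 0.60317 mol → 0.60317 mol Si, 1.20634 mol O.
Total oxygen = 2.40076 mol. Normalization factor = 12/2.40076 = 4.99842.
Si per 12 O = 0.60317 × 4.99842 = 3.015.

3.015 Si apfu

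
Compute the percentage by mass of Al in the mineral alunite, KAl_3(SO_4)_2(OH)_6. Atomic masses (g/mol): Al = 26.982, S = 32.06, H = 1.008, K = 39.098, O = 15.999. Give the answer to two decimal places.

19.54 wt%

Formula mass = 1·39.098 + 3·26.982 + 2·32.06 + 14·15.999 + 6·1.008 = 414.198 g/mol, of which 80.946 g is Al.
So Al makes up 80.946/414.198 = 0.1954 of the mass, i.e. 19.54%.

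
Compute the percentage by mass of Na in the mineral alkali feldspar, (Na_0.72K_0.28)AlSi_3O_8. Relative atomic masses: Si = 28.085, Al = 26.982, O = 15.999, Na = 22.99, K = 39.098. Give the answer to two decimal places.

M((Na_0.72K_0.28)AlSi_3O_8) = 266.729 g/mol.
Na contributes 0.72 × 22.99 = 16.553 g per mole.
16.553/266.729 = 0.0621 → 6.21%.

6.21 wt%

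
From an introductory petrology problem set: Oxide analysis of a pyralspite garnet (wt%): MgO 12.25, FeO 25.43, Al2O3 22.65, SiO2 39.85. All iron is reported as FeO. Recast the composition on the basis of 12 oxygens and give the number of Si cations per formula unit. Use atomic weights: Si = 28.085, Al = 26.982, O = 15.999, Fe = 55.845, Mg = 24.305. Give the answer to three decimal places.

12.25 wt% MgO ÷ 40.304 g/mol = 0.30394 mol, giving 0.30394 Mg and 0.30394 O.
25.43 wt% FeO ÷ 71.844 g/mol = 0.35396 mol, giving 0.35396 Fe and 0.35396 O.
22.65 wt% Al2O3 ÷ 101.961 g/mol = 0.22214 mol, giving 0.44428 Al and 0.66642 O.
39.85 wt% SiO2 ÷ 60.083 g/mol = 0.66325 mol, giving 0.66325 Si and 1.32650 O.
Oxygen sums to 2.65082; scaling by 12/2.65082 = 4.52690 puts the formula on 12 O.
Si: 0.66325 × 4.52690 = 3.002 atoms per formula unit.

3.002 Si apfu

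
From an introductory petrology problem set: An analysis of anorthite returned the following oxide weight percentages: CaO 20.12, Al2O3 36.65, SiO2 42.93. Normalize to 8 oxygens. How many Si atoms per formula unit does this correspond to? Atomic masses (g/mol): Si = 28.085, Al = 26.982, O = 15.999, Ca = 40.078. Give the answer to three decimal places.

1.994 Si apfu

CaO: 20.12/56.077 = 0.35879 mol → 0.35879 mol Ca, 0.35879 mol O.
Al2O3: 36.65/101.961 = 0.35945 mol → 0.71890 mol Al, 1.07835 mol O.
SiO2: 42.93/60.083 = 0.71451 mol → 0.71451 mol Si, 1.42902 mol O.
Total oxygen = 2.86616 mol. Normalization factor = 8/2.86616 = 2.79119.
Si per 8 O = 0.71451 × 2.79119 = 1.994.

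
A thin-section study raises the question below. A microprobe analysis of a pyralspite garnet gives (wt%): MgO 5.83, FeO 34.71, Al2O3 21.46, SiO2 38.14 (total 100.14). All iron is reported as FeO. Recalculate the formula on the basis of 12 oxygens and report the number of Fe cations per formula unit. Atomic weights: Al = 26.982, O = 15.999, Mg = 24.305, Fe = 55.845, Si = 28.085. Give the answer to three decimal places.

2.293 Fe apfu

MgO (M=40.304): mol = 0.14465; Mg = 0.14465, O = 0.14465.
FeO (M=71.844): mol = 0.48313; Fe = 0.48313, O = 0.48313.
Al2O3 (M=101.961): mol = 0.21047; Al = 0.42094, O = 0.63141.
SiO2 (M=60.083): mol = 0.63479; Si = 0.63479, O = 1.26958.
ΣO = 2.52877; factor = 12/ΣO = 4.74539.
Fe apfu = 0.48313 × 4.74539 = 2.293.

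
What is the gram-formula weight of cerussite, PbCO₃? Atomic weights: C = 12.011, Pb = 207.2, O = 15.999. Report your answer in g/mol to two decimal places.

M = 1×207.2 + 1×12.011 + 3×15.999

267.21 g/mol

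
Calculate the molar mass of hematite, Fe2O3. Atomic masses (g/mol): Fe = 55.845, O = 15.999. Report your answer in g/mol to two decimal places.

159.69 g/mol

Fe: 2 × 55.845 = 111.6900
O: 3 × 15.999 = 47.9970
Summing the contributions gives the formula mass.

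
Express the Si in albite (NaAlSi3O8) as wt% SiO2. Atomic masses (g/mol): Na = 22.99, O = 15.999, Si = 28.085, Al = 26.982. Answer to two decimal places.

Formula mass = 262.219 g/mol.
3 Si → 3.0000 mol SiO2 per formula unit; M(SiO2) = 60.083, so SiO2 mass = 180.249 g.
180.249/262.219 × 100 = 68.74 wt%.

68.74 wt%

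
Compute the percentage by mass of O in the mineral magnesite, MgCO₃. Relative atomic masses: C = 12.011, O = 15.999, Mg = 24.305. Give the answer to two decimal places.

56.93 wt%

M(MgCO₃) = 84.313 g/mol.
O contributes 3 × 15.999 = 47.997 g per mole.
47.997/84.313 = 0.5693 → 56.93%.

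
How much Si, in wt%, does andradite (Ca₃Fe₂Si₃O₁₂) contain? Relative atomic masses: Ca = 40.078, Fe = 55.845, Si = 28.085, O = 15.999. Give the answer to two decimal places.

16.58 wt%

Molar mass of Ca₃Fe₂Si₃O₁₂: 3*40.078 + 2*55.845 + 3*28.085 + 12*15.999 = 508.167 g/mol.
Mass of Si per formula unit: 3 × 28.085 = 84.255 g.
Weight fraction Si = 84.255 / 508.167 = 0.1658.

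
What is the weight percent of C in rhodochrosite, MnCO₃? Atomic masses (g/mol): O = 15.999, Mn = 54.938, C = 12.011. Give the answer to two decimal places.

10.45 mass %

Molar mass of MnCO₃: 1×54.938 + 1×12.011 + 3×15.999 = 114.946 g/mol.
Mass of C per formula unit: 1 × 12.011 = 12.011 g.
Weight fraction C = 12.011 / 114.946 = 0.1045.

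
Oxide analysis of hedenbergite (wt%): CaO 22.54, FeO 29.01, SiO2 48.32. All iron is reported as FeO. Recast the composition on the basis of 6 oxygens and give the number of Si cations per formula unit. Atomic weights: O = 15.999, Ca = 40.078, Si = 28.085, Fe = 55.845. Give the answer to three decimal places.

CaO: 22.54/56.077 = 0.40195 mol → 0.40195 mol Ca, 0.40195 mol O.
FeO: 29.01/71.844 = 0.40379 mol → 0.40379 mol Fe, 0.40379 mol O.
SiO2: 48.32/60.083 = 0.80422 mol → 0.80422 mol Si, 1.60844 mol O.
Total oxygen = 2.41418 mol. Normalization factor = 6/2.41418 = 2.48532.
Si per 6 O = 0.80422 × 2.48532 = 1.999.

1.999 Si apfu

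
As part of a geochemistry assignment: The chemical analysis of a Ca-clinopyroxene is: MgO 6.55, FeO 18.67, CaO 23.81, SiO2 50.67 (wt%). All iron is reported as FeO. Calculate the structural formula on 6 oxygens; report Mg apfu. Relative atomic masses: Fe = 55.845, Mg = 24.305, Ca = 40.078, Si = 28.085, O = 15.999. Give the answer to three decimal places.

6.55 wt% MgO ÷ 40.304 g/mol = 0.16251 mol, giving 0.16251 Mg and 0.16251 O.
18.67 wt% FeO ÷ 71.844 g/mol = 0.25987 mol, giving 0.25987 Fe and 0.25987 O.
23.81 wt% CaO ÷ 56.077 g/mol = 0.42459 mol, giving 0.42459 Ca and 0.42459 O.
50.67 wt% SiO2 ÷ 60.083 g/mol = 0.84333 mol, giving 0.84333 Si and 1.68666 O.
Oxygen sums to 2.53363; scaling by 6/2.53363 = 2.36814 puts the formula on 6 O.
Mg: 0.16251 × 2.36814 = 0.385 atoms per formula unit.

0.385 Mg apfu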